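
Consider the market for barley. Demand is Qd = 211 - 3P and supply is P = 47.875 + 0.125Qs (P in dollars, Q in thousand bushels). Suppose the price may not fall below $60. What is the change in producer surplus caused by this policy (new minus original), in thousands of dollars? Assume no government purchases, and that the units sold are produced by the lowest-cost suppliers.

165.75

Rearranging supply gives Qs = 8P - 383. In a free market, 211 - 3P = 8P - 383 gives the equilibrium P* = 54, Q* = 49.
Because the floor (60) lies above the market-clearing price, it is binding.
At P = 60: Qd = 211 - 3·60 = 31 and Qs = 8·60 - 383 = 97.
Producer surplus without the control is ½ · (54 - 47.875) · 49 = 150.0625.
With the floor, 31 units are sold at 60. The supply price at Q = 31 is 51.75, so PS = ½ · [(60 - 47.875) + (60 - 51.75)] · 31 = 315.8125.
Change in producer surplus = 315.8125 - 150.0625 = 165.75.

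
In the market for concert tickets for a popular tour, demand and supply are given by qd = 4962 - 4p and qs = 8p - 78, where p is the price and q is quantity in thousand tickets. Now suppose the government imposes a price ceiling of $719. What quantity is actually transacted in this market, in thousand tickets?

Without the control the market clears where 4962 - 4p = 8p - 78, i.e. p* = 420 and q* = 3282.
The ceiling of 719 is above the equilibrium price 420, so it is not binding; the market clears at p* = 420, q* = 3282.

3282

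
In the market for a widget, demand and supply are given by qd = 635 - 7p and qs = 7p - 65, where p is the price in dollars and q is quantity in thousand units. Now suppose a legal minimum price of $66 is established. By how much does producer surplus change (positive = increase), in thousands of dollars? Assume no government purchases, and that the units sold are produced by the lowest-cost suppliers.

In a free market, 635 - 7p = 7p - 65 gives the equilibrium p* = 50, q* = 285.
Since 66 > 50, the floor is binding.
At p = 66: qd = 635 - 7·66 = 173 and qs = 7·66 - 65 = 397.
Producer surplus without the control is ½ · (50 - 65/7) · 285 = 81225/14.
With the floor, 173 units are sold at 66. The supply price at q = 173 is 34, so PS = ½ · [(66 - 65/7) + (66 - 34)] · 173 = 107433/14.
Change in producer surplus = 107433/14 - 81225/14 = 1872.

1872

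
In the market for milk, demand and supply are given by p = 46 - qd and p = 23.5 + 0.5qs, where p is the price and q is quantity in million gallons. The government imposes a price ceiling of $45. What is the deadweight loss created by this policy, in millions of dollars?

0

Rearranging demand gives qd = 46 - p; rearranging supply gives qs = 2p - 47. Without the control the market clears where 46 - p = 2p - 47, i.e. p* = 31 and q* = 15.
The ceiling of 45 is above the equilibrium price 31, so it is not binding; the market clears at p* = 31, q* = 15.
Since the control does not bind, no trades are prevented and deadweight loss is zero.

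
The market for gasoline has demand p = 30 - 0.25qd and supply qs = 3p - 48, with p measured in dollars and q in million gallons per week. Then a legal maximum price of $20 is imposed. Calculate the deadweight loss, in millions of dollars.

Rearranging demand gives qd = 120 - 4p. Without the control the market clears where 120 - 4p = 3p - 48, i.e. p* = 24 and q* = 24.
Because the ceiling (20) lies below the market-clearing price, it is binding.
At p = 20: qd = 120 - 4·20 = 40 and qs = 3·20 - 48 = 12.
Quantity traded falls to 12. At q = 12 the demand price is (120 - 12)/4 = 27 and the supply price is (48 + 12)/3 = 20.
Deadweight loss = ½ · (27 - 20) · (24 - 12) = ½ · 7 · 12 = 42.

42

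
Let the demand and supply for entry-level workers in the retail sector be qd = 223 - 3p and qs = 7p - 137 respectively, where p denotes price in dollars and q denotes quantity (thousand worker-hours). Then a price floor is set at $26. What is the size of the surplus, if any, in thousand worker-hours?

0

Setting quantity demanded equal to quantity supplied, 223 - 3p = 7p - 137, gives p* = 36 and q* = 115.
Since 26 is below p* = 36, the floor does not bind and the free-market outcome prevails.
Since the control does not bind, there is no surplus.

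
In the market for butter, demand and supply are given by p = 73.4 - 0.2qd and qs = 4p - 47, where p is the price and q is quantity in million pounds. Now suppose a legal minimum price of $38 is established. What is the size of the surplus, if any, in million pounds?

0

Rearranging demand gives qd = 367 - 5p. Without the control the market clears where 367 - 5p = 4p - 47, i.e. p* = 46 and q* = 137.
Since 38 is below p* = 46, the floor does not bind and the free-market outcome prevails.
Since the control does not bind, there is no surplus.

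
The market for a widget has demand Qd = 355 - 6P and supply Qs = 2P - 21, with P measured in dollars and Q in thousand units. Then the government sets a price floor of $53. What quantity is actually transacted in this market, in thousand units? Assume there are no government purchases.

37

Equilibrium: 355 - 6P = 2P - 21, so 376 = 8P and P* = 47, Q* = 73.
Because the floor (53) lies above the market-clearing price, it is binding.
At P = 53: Qd = 355 - 6·53 = 37 and Qs = 2·53 - 21 = 85.
The quantity actually transacted is the short side, demand: 37.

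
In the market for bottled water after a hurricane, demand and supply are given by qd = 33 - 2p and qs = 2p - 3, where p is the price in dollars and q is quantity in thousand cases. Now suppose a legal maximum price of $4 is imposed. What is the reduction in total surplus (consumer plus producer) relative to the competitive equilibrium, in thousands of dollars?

50

Without the control the market clears where 33 - 2p = 2p - 3, i.e. p* = 9 and q* = 15.
Because the ceiling (4) lies below the market-clearing price, it is binding.
At p = 4: qd = 33 - 2·4 = 25 and qs = 2·4 - 3 = 5.
Quantity traded falls to 5. At q = 5 the demand price is (33 - 5)/2 = 14 and the supply price is (3 + 5)/2 = 4.
Deadweight loss = ½ · (14 - 4) · (15 - 5) = ½ · 10 · 10 = 50.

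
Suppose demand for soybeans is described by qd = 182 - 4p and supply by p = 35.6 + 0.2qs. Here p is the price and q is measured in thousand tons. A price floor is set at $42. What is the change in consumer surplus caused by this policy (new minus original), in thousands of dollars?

-36

Rearranging supply gives qs = 5p - 178. Equilibrium: 182 - 4p = 5p - 178, so 360 = 9p and p* = 40, q* = 22.
Because the floor (42) lies above the market-clearing price, it is binding.
At p = 42: qd = 182 - 4·42 = 14 and qs = 5·42 - 178 = 32.
Consumer surplus without the control is ½ · (45.5 - 40) · 22 = 60.5.
With the floor, consumers buy 14 units at 42, so CS = ½ · (45.5 - 42) · 14 = 24.5.
Change in consumer surplus = 24.5 - 60.5 = -36.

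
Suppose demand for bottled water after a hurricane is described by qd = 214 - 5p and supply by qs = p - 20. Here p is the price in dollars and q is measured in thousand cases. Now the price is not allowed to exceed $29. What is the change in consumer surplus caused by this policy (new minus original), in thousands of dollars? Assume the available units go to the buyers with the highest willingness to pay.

80

Setting quantity demanded equal to quantity supplied, 214 - 5p = p - 20, gives p* = 39 and q* = 19.
The ceiling of 29 is below the equilibrium price 39, so it binds.
At p = 29: qd = 214 - 5·29 = 69 and qs = 29 - 20 = 9.
Consumer surplus without the control is ½ · (42.8 - 39) · 19 = 36.1.
With the ceiling, 9 units are sold at 29 (assume they go to the highest-value buyers). The demand price at q = 9 is 41, so CS = ½ · [(42.8 - 29) + (41 - 29)] · 9 = 116.1.
Change in consumer surplus = 116.1 - 36.1 = 80.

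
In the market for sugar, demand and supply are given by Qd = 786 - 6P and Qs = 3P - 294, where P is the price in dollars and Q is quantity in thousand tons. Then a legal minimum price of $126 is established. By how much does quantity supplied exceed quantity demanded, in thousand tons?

54

In a free market, 786 - 6P = 3P - 294 gives the equilibrium P* = 120, Q* = 66.
Since 126 > 120, the floor is binding.
At P = 126: Qd = 786 - 6·126 = 30 and Qs = 3·126 - 294 = 84.
Surplus = Qs - Qd = 84 - 30 = 54.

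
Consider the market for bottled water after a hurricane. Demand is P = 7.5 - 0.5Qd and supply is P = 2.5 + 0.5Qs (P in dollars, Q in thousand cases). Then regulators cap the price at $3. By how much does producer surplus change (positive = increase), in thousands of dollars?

Rearranging demand gives Qd = 15 - 2P; rearranging supply gives Qs = 2P - 5. Setting quantity demanded equal to quantity supplied, 15 - 2P = 2P - 5, gives P* = 5 and Q* = 5.
Because the ceiling (3) lies below the market-clearing price, it is binding.
At P = 3: Qd = 15 - 2·3 = 9 and Qs = 2·3 - 5 = 1.
Producer surplus without the control is ½ · (5 - 2.5) · 5 = 6.25.
With the ceiling, producers sell 1 units at 3, so PS = ½ · (3 - 2.5) · 1 = 0.25.
Change in producer surplus = 0.25 - 6.25 = -6.

-6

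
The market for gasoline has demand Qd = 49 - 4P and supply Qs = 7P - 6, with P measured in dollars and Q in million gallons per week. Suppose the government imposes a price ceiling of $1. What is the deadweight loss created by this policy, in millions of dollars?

154

In a free market, 49 - 4P = 7P - 6 gives the equilibrium P* = 5, Q* = 29.
Since 1 < 5, the ceiling is binding.
At P = 1: Qd = 49 - 4·1 = 45 and Qs = 7·1 - 6 = 1.
Quantity traded falls to 1. At Q = 1 the demand price is (49 - 1)/4 = 12 and the supply price is (6 + 1)/7 = 1.
Deadweight loss = ½ · (12 - 1) · (29 - 1) = ½ · 11 · 28 = 154.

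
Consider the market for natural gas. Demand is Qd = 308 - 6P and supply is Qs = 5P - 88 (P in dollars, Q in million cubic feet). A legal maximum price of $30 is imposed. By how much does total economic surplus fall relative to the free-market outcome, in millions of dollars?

In a free market, 308 - 6P = 5P - 88 gives the equilibrium P* = 36, Q* = 92.
Since 30 < 36, the ceiling is binding.
At P = 30: Qd = 308 - 6·30 = 128 and Qs = 5·30 - 88 = 62.
Quantity traded falls to 62. At Q = 62 the demand price is (308 - 62)/6 = 41 and the supply price is (88 + 62)/5 = 30.
Deadweight loss = ½ · (41 - 30) · (92 - 62) = ½ · 11 · 30 = 165.

165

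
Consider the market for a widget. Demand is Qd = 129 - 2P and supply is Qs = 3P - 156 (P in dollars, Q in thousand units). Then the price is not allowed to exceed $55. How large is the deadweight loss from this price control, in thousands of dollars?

15

Equilibrium: 129 - 2P = 3P - 156, so 285 = 5P and P* = 57, Q* = 15.
The ceiling of 55 is below the equilibrium price 57, so it binds.
At P = 55: Qd = 129 - 2·55 = 19 and Qs = 3·55 - 156 = 9.
Quantity traded falls to 9. At Q = 9 the demand price is (129 - 9)/2 = 60 and the supply price is (156 + 9)/3 = 55.
Deadweight loss = ½ · (60 - 55) · (15 - 9) = ½ · 5 · 6 = 15.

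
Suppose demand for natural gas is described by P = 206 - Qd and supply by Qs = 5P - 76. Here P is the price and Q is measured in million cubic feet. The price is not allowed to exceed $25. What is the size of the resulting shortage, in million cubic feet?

132

Rearranging demand gives Qd = 206 - P. In a free market, 206 - P = 5P - 76 gives the equilibrium P* = 47, Q* = 159.
The ceiling of 25 is below the equilibrium price 47, so it binds.
At P = 25: Qd = 206 - 25 = 181 and Qs = 5·25 - 76 = 49.
Shortage = Qd - Qs = 181 - 49 = 132.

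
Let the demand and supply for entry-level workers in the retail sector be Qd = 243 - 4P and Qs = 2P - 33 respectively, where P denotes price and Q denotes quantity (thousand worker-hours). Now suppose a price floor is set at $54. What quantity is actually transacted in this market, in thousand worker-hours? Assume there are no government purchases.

27

Equilibrium: 243 - 4P = 2P - 33, so 276 = 6P and P* = 46, Q* = 59.
The floor of 54 is above the equilibrium price 46, so it binds.
At P = 54: Qd = 243 - 4·54 = 27 and Qs = 2·54 - 33 = 75.
The quantity actually transacted is the short side, demand: 27.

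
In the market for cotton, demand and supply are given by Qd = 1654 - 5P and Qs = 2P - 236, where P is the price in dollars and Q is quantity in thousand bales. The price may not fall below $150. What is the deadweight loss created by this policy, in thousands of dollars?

0

Equilibrium: 1654 - 5P = 2P - 236, so 1890 = 7P and P* = 270, Q* = 304.
Since 150 is below P* = 270, the floor does not bind and the free-market outcome prevails.
Since the control does not bind, no trades are prevented and deadweight loss is zero.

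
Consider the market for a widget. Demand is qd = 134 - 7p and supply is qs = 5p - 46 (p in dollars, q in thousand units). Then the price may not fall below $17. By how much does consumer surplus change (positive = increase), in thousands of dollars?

Setting quantity demanded equal to quantity supplied, 134 - 7p = 5p - 46, gives p* = 15 and q* = 29.
The floor of 17 is above the equilibrium price 15, so it binds.
At p = 17: qd = 134 - 7·17 = 15 and qs = 5·17 - 46 = 39.
Consumer surplus without the control is ½ · (134/7 - 15) · 29 = 841/14.
With the floor, consumers buy 15 units at 17, so CS = ½ · (134/7 - 17) · 15 = 225/14.
Change in consumer surplus = 225/14 - 841/14 = -44.

-44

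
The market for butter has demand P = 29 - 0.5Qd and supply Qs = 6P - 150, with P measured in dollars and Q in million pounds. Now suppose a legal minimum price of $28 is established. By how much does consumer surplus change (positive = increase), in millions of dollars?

Rearranging demand gives Qd = 58 - 2P. Setting quantity demanded equal to quantity supplied, 58 - 2P = 6P - 150, gives P* = 26 and Q* = 6.
Since 28 > 26, the floor is binding.
At P = 28: Qd = 58 - 2·28 = 2 and Qs = 6·28 - 150 = 18.
Consumer surplus without the control is ½ · (29 - 26) · 6 = 9.
With the floor, consumers buy 2 units at 28, so CS = ½ · (29 - 28) · 2 = 1.
Change in consumer surplus = 1 - 9 = -8.

-8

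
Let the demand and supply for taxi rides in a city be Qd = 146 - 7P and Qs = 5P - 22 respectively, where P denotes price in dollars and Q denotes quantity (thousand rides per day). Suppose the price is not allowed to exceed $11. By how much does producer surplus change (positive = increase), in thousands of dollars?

Equilibrium: 146 - 7P = 5P - 22, so 168 = 12P and P* = 14, Q* = 48.
The ceiling of 11 is below the equilibrium price 14, so it binds.
At P = 11: Qd = 146 - 7·11 = 69 and Qs = 5·11 - 22 = 33.
Producer surplus without the control is ½ · (14 - 4.4) · 48 = 230.4.
With the ceiling, producers sell 33 units at 11, so PS = ½ · (11 - 4.4) · 33 = 108.9.
Change in producer surplus = 108.9 - 230.4 = -121.5.

-121.5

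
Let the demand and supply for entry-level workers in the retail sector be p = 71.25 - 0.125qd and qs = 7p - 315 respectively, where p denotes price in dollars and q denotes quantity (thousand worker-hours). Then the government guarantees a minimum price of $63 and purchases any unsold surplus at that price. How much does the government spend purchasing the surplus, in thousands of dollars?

3780

Rearranging demand gives qd = 570 - 8p. Without the control the market clears where 570 - 8p = 7p - 315, i.e. p* = 59 and q* = 98.
The floor of 63 is above the equilibrium price 59, so it binds.
At p = 63: qd = 570 - 8·63 = 66 and qs = 7·63 - 315 = 126.
Surplus = qs - qd = 60.
Government expenditure = surplus × support price = 60 × 63 = 3780.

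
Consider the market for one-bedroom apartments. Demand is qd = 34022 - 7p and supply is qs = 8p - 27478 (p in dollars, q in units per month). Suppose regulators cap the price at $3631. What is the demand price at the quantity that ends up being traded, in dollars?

Setting quantity demanded equal to quantity supplied, 34022 - 7p = 8p - 27478, gives p* = 4100 and q* = 5322.
The ceiling of 3631 is below the equilibrium price 4100, so it binds.
At p = 3631: qd = 34022 - 7·3631 = 8605 and qs = 8·3631 - 27478 = 1570.
Only 1570 units reach the market. On the demand curve, the marginal buyer's willingness to pay at q = 1570 is (34022 - 1570)/7 = 4636.

4636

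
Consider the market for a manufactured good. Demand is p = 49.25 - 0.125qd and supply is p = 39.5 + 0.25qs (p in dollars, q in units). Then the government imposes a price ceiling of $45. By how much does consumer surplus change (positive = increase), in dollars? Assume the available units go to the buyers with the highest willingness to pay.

21

Rearranging demand gives qd = 394 - 8p; rearranging supply gives qs = 4p - 158. Equilibrium: 394 - 8p = 4p - 158, so 552 = 12p and p* = 46, q* = 26.
Because the ceiling (45) lies below the market-clearing price, it is binding.
At p = 45: qd = 394 - 8·45 = 34 and qs = 4·45 - 158 = 22.
Consumer surplus without the control is ½ · (49.25 - 46) · 26 = 42.25.
With the ceiling, 22 units are sold at 45 (assume they go to the highest-value buyers). The demand price at q = 22 is 46.5, so CS = ½ · [(49.25 - 45) + (46.5 - 45)] · 22 = 63.25.
Change in consumer surplus = 63.25 - 42.25 = 21.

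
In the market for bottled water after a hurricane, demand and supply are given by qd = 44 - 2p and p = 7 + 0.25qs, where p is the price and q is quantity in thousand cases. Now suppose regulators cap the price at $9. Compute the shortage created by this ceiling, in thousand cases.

18

Rearranging supply gives qs = 4p - 28. Setting quantity demanded equal to quantity supplied, 44 - 2p = 4p - 28, gives p* = 12 and q* = 20.
The ceiling of 9 is below the equilibrium price 12, so it binds.
At p = 9: qd = 44 - 2·9 = 26 and qs = 4·9 - 28 = 8.
Shortage = qd - qs = 26 - 8 = 18.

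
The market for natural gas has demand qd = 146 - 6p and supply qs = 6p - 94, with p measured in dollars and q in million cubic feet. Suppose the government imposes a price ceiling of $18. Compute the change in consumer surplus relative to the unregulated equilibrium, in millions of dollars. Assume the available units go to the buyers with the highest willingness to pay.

Setting quantity demanded equal to quantity supplied, 146 - 6p = 6p - 94, gives p* = 20 and q* = 26.
Since 18 < 20, the ceiling is binding.
At p = 18: qd = 146 - 6·18 = 38 and qs = 6·18 - 94 = 14.
Consumer surplus without the control is ½ · (73/3 - 20) · 26 = 169/3.
With the ceiling, 14 units are sold at 18 (assume they go to the highest-value buyers). The demand price at q = 14 is 22, so CS = ½ · [(73/3 - 18) + (22 - 18)] · 14 = 217/3.
Change in consumer surplus = 217/3 - 169/3 = 16.

16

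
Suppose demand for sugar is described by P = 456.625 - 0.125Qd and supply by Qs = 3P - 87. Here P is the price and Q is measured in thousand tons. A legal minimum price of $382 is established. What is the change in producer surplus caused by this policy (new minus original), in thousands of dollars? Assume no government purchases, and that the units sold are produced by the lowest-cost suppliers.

6258

Rearranging demand gives Qd = 3653 - 8P. Setting quantity demanded equal to quantity supplied, 3653 - 8P = 3P - 87, gives P* = 340 and Q* = 933.
Because the floor (382) lies above the market-clearing price, it is binding.
At P = 382: Qd = 3653 - 8·382 = 597 and Qs = 3·382 - 87 = 1059.
Producer surplus without the control is ½ · (340 - 29) · 933 = 145081.5.
With the floor, 597 units are sold at 382. The supply price at Q = 597 is 228, so PS = ½ · [(382 - 29) + (382 - 228)] · 597 = 151339.5.
Change in producer surplus = 151339.5 - 145081.5 = 6258.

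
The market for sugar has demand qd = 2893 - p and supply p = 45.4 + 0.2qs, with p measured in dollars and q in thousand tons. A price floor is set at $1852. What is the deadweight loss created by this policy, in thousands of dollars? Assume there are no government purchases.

Rearranging supply gives qs = 5p - 227. Setting quantity demanded equal to quantity supplied, 2893 - p = 5p - 227, gives p* = 520 and q* = 2373.
The floor of 1852 is above the equilibrium price 520, so it binds.
At p = 1852: qd = 2893 - 1852 = 1041 and qs = 5·1852 - 227 = 9033.
Quantity traded falls to 1041. At q = 1041 the demand price is 2893 - 1041 = 1852 and the supply price is (227 + 1041)/5 = 253.6.
Deadweight loss = ½ · (1852 - 253.6) · (2373 - 1041) = ½ · 1598.4 · 1332 = 1064534.4.

1064534.4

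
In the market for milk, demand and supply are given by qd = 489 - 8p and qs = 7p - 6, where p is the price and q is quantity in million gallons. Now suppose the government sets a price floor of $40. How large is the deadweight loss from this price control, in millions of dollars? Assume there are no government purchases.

Without the control the market clears where 489 - 8p = 7p - 6, i.e. p* = 33 and q* = 225.
Since 40 > 33, the floor is binding.
At p = 40: qd = 489 - 8·40 = 169 and qs = 7·40 - 6 = 274.
Quantity traded falls to 169. At q = 169 the demand price is (489 - 169)/8 = 40 and the supply price is (6 + 169)/7 = 25.
Deadweight loss = ½ · (40 - 25) · (225 - 169) = ½ · 15 · 56 = 420.

420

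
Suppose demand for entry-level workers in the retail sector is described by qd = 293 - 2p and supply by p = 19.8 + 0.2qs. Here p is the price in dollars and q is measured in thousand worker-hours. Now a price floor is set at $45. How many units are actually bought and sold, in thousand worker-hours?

181

Rearranging supply gives qs = 5p - 99. Setting quantity demanded equal to quantity supplied, 293 - 2p = 5p - 99, gives p* = 56 and q* = 181.
The floor of 45 is below the equilibrium price 56, so it is not binding; the market clears at p* = 56, q* = 181.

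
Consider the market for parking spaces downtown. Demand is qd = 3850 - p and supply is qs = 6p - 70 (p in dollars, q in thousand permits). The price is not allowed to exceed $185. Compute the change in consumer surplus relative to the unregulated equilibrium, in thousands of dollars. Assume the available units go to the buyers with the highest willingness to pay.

-2141250

Equilibrium: 3850 - p = 6p - 70, so 3920 = 7p and p* = 560, q* = 3290.
Because the ceiling (185) lies below the market-clearing price, it is binding.
At p = 185: qd = 3850 - 185 = 3665 and qs = 6·185 - 70 = 1040.
Consumer surplus without the control is ½ · (3850 - 560) · 3290 = 5412050.
With the ceiling, 1040 units are sold at 185 (assume they go to the highest-value buyers). The demand price at q = 1040 is 2810, so CS = ½ · [(3850 - 185) + (2810 - 185)] · 1040 = 3270800.
Change in consumer surplus = 3270800 - 5412050 = -2141250.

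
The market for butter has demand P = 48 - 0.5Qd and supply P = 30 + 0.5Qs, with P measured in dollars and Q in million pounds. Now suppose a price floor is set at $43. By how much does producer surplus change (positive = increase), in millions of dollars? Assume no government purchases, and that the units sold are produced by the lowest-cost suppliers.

24

Rearranging demand gives Qd = 96 - 2P; rearranging supply gives Qs = 2P - 60. Setting quantity demanded equal to quantity supplied, 96 - 2P = 2P - 60, gives P* = 39 and Q* = 18.
Because the floor (43) lies above the market-clearing price, it is binding.
At P = 43: Qd = 96 - 2·43 = 10 and Qs = 2·43 - 60 = 26.
Producer surplus without the control is ½ · (39 - 30) · 18 = 81.
With the floor, 10 units are sold at 43. The supply price at Q = 10 is 35, so PS = ½ · [(43 - 30) + (43 - 35)] · 10 = 105.
Change in producer surplus = 105 - 81 = 24.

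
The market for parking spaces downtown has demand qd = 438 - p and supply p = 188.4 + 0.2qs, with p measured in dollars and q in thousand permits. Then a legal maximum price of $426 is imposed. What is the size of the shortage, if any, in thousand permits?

0

Rearranging supply gives qs = 5p - 942. Equilibrium: 438 - p = 5p - 942, so 1380 = 6p and p* = 230, q* = 208.
Since 426 is above p* = 230, the ceiling does not bind and the free-market outcome prevails.
Since the control does not bind, there is no shortage.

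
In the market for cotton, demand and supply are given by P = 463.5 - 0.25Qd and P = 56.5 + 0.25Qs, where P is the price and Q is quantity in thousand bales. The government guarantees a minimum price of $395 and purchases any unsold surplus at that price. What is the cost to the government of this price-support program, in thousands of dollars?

426600

Rearranging demand gives Qd = 1854 - 4P; rearranging supply gives Qs = 4P - 226. Setting quantity demanded equal to quantity supplied, 1854 - 4P = 4P - 226, gives P* = 260 and Q* = 814.
The floor of 395 is above the equilibrium price 260, so it binds.
At P = 395: Qd = 1854 - 4·395 = 274 and Qs = 4·395 - 226 = 1354.
Surplus = Qs - Qd = 1080.
Government expenditure = surplus × support price = 1080 × 395 = 426600.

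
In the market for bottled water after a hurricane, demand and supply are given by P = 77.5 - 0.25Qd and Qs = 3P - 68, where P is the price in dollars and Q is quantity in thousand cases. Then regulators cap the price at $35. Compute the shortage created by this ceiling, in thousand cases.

133

Rearranging demand gives Qd = 310 - 4P. Setting quantity demanded equal to quantity supplied, 310 - 4P = 3P - 68, gives P* = 54 and Q* = 94.
Because the ceiling (35) lies below the market-clearing price, it is binding.
At P = 35: Qd = 310 - 4·35 = 170 and Qs = 3·35 - 68 = 37.
Shortage = Qd - Qs = 170 - 37 = 133.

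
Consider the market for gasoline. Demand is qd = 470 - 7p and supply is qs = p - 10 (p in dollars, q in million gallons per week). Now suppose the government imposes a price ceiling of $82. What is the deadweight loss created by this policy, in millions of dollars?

0

Setting quantity demanded equal to quantity supplied, 470 - 7p = p - 10, gives p* = 60 and q* = 50.
The ceiling of 82 is above the equilibrium price 60, so it is not binding; the market clears at p* = 60, q* = 50.
Since the control does not bind, no trades are prevented and deadweight loss is zero.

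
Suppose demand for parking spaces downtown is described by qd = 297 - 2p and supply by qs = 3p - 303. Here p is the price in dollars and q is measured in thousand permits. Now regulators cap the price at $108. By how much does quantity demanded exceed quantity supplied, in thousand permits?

Setting quantity demanded equal to quantity supplied, 297 - 2p = 3p - 303, gives p* = 120 and q* = 57.
Since 108 < 120, the ceiling is binding.
At p = 108: qd = 297 - 2·108 = 81 and qs = 3·108 - 303 = 21.
Shortage = qd - qs = 81 - 21 = 60.

60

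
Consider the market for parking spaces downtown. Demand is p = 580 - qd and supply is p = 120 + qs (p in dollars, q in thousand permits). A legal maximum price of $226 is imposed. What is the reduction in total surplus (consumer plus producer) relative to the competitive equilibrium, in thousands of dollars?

Rearranging demand gives qd = 580 - p; rearranging supply gives qs = p - 120. Without the control the market clears where 580 - p = p - 120, i.e. p* = 350 and q* = 230.
The ceiling of 226 is below the equilibrium price 350, so it binds.
At p = 226: qd = 580 - 226 = 354 and qs = 226 - 120 = 106.
Quantity traded falls to 106. At q = 106 the demand price is 580 - 106 = 474 and the supply price is 120 + 106 = 226.
Deadweight loss = ½ · (474 - 226) · (230 - 106) = ½ · 248 · 124 = 15376.

15376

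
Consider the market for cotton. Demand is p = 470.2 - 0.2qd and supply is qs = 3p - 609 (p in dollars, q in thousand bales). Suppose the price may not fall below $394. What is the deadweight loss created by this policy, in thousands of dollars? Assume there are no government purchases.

3840

Rearranging demand gives qd = 2351 - 5p. Without the control the market clears where 2351 - 5p = 3p - 609, i.e. p* = 370 and q* = 501.
Because the floor (394) lies above the market-clearing price, it is binding.
At p = 394: qd = 2351 - 5·394 = 381 and qs = 3·394 - 609 = 573.
Quantity traded falls to 381. At q = 381 the demand price is (2351 - 381)/5 = 394 and the supply price is (609 + 381)/3 = 330.
Deadweight loss = ½ · (394 - 330) · (501 - 381) = ½ · 64 · 120 = 3840.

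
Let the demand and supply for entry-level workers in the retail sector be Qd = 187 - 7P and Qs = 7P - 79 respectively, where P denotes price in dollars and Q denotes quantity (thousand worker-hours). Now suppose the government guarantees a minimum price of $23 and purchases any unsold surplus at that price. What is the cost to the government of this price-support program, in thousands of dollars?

Setting quantity demanded equal to quantity supplied, 187 - 7P = 7P - 79, gives P* = 19 and Q* = 54.
Because the floor (23) lies above the market-clearing price, it is binding.
At P = 23: Qd = 187 - 7·23 = 26 and Qs = 7·23 - 79 = 82.
Surplus = Qs - Qd = 56.
Government expenditure = surplus × support price = 56 × 23 = 1288.

1288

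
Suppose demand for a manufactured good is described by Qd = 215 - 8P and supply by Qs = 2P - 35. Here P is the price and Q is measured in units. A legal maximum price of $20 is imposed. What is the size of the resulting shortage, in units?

50

In a free market, 215 - 8P = 2P - 35 gives the equilibrium P* = 25, Q* = 15.
Since 20 < 25, the ceiling is binding.
At P = 20: Qd = 215 - 8·20 = 55 and Qs = 2·20 - 35 = 5.
Shortage = Qd - Qs = 55 - 5 = 50.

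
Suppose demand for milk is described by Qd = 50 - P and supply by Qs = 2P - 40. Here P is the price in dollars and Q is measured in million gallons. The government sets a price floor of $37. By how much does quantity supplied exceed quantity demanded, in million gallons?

21

Equilibrium: 50 - P = 2P - 40, so 90 = 3P and P* = 30, Q* = 20.
Since 37 > 30, the floor is binding.
At P = 37: Qd = 50 - 37 = 13 and Qs = 2·37 - 40 = 34.
Surplus = Qs - Qd = 34 - 13 = 21.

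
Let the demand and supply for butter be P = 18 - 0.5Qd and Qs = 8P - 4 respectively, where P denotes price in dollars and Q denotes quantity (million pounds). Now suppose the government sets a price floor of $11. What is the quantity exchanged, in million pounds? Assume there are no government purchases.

14

Rearranging demand gives Qd = 36 - 2P. Equilibrium: 36 - 2P = 8P - 4, so 40 = 10P and P* = 4, Q* = 28.
The floor of 11 is above the equilibrium price 4, so it binds.
At P = 11: Qd = 36 - 2·11 = 14 and Qs = 8·11 - 4 = 84.
The quantity actually transacted is the short side, demand: 14.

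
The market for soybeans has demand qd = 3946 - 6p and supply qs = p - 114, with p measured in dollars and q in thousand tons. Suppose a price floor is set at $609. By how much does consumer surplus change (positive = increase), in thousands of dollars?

Setting quantity demanded equal to quantity supplied, 3946 - 6p = p - 114, gives p* = 580 and q* = 466.
The floor of 609 is above the equilibrium price 580, so it binds.
At p = 609: qd = 3946 - 6·609 = 292 and qs = 609 - 114 = 495.
Consumer surplus without the control is ½ · (1973/3 - 580) · 466 = 54289/3.
With the floor, consumers buy 292 units at 609, so CS = ½ · (1973/3 - 609) · 292 = 21316/3.
Change in consumer surplus = 21316/3 - 54289/3 = -10991.

-10991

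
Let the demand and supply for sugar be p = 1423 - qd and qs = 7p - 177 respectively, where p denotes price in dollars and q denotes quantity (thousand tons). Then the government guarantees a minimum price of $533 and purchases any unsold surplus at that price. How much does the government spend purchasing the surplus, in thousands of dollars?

1419912

Rearranging demand gives qd = 1423 - p. Without the control the market clears where 1423 - p = 7p - 177, i.e. p* = 200 and q* = 1223.
Since 533 > 200, the floor is binding.
At p = 533: qd = 1423 - 533 = 890 and qs = 7·533 - 177 = 3554.
Surplus = qs - qd = 2664.
Government expenditure = surplus × support price = 2664 × 533 = 1419912.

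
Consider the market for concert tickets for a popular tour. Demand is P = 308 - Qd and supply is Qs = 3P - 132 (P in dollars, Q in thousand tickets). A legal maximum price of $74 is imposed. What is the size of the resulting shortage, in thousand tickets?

144

Rearranging demand gives Qd = 308 - P. Without the control the market clears where 308 - P = 3P - 132, i.e. P* = 110 and Q* = 198.
The ceiling of 74 is below the equilibrium price 110, so it binds.
At P = 74: Qd = 308 - 74 = 234 and Qs = 3·74 - 132 = 90.
Shortage = Qd - Qs = 234 - 90 = 144.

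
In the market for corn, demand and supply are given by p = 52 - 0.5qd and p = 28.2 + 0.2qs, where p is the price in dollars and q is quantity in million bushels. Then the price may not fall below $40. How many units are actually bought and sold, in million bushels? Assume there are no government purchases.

24

Rearranging demand gives qd = 104 - 2p; rearranging supply gives qs = 5p - 141. Without the control the market clears where 104 - 2p = 5p - 141, i.e. p* = 35 and q* = 34.
Because the floor (40) lies above the market-clearing price, it is binding.
At p = 40: qd = 104 - 2·40 = 24 and qs = 5·40 - 141 = 59.
The quantity actually transacted is the short side, demand: 24.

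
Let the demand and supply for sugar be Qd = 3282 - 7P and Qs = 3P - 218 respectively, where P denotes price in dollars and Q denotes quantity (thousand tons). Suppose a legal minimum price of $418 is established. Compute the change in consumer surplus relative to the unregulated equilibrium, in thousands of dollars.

Setting quantity demanded equal to quantity supplied, 3282 - 7P = 3P - 218, gives P* = 350 and Q* = 832.
Because the floor (418) lies above the market-clearing price, it is binding.
At P = 418: Qd = 3282 - 7·418 = 356 and Qs = 3·418 - 218 = 1036.
Consumer surplus without the control is ½ · (3282/7 - 350) · 832 = 346112/7.
With the floor, consumers buy 356 units at 418, so CS = ½ · (3282/7 - 418) · 356 = 63368/7.
Change in consumer surplus = 63368/7 - 346112/7 = -40392.

-40392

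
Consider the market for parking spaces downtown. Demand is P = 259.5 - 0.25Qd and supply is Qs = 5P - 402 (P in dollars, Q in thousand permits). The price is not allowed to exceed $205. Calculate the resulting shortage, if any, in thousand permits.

Rearranging demand gives Qd = 1038 - 4P. In a free market, 1038 - 4P = 5P - 402 gives the equilibrium P* = 160, Q* = 398.
The ceiling of 205 is above the equilibrium price 160, so it is not binding; the market clears at P* = 160, Q* = 398.
Since the control does not bind, there is no shortage.

0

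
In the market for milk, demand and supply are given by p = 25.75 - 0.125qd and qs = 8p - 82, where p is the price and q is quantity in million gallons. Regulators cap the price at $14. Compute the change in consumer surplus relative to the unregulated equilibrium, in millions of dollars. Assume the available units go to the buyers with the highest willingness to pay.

Rearranging demand gives qd = 206 - 8p. In a free market, 206 - 8p = 8p - 82 gives the equilibrium p* = 18, q* = 62.
Since 14 < 18, the ceiling is binding.
At p = 14: qd = 206 - 8·14 = 94 and qs = 8·14 - 82 = 30.
Consumer surplus without the control is ½ · (25.75 - 18) · 62 = 240.25.
With the ceiling, 30 units are sold at 14 (assume they go to the highest-value buyers). The demand price at q = 30 is 22, so CS = ½ · [(25.75 - 14) + (22 - 14)] · 30 = 296.25.
Change in consumer surplus = 296.25 - 240.25 = 56.

56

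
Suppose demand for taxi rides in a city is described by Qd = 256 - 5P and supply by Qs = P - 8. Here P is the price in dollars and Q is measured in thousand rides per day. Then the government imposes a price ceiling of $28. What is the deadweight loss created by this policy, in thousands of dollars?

153.6

Without the control the market clears where 256 - 5P = P - 8, i.e. P* = 44 and Q* = 36.
Because the ceiling (28) lies below the market-clearing price, it is binding.
At P = 28: Qd = 256 - 5·28 = 116 and Qs = 28 - 8 = 20.
Quantity traded falls to 20. At Q = 20 the demand price is (256 - 20)/5 = 47.2 and the supply price is 8 + 20 = 28.
Deadweight loss = ½ · (47.2 - 28) · (36 - 20) = ½ · 19.2 · 16 = 153.6.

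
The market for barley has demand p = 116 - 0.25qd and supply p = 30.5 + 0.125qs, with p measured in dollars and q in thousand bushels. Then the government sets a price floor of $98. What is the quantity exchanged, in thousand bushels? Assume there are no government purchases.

Rearranging demand gives qd = 464 - 4p; rearranging supply gives qs = 8p - 244. In a free market, 464 - 4p = 8p - 244 gives the equilibrium p* = 59, q* = 228.
The floor of 98 is above the equilibrium price 59, so it binds.
At p = 98: qd = 464 - 4·98 = 72 and qs = 8·98 - 244 = 540.
The quantity actually transacted is the short side, demand: 72.

72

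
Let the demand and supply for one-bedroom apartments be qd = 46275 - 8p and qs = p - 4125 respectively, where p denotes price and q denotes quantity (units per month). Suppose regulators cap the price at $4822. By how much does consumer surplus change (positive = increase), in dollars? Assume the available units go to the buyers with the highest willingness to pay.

Setting quantity demanded equal to quantity supplied, 46275 - 8p = p - 4125, gives p* = 5600 and q* = 1475.
Since 4822 < 5600, the ceiling is binding.
At p = 4822: qd = 46275 - 8·4822 = 7699 and qs = 4822 - 4125 = 697.
Consumer surplus without the control is ½ · (5784.375 - 5600) · 1475 = 135976.5625.
With the ceiling, 697 units are sold at 4822 (assume they go to the highest-value buyers). The demand price at q = 697 is 5697.25, so CS = ½ · [(5784.375 - 4822) + (5697.25 - 4822)] · 697 = 640412.3125.
Change in consumer surplus = 640412.3125 - 135976.5625 = 504435.75.

504435.75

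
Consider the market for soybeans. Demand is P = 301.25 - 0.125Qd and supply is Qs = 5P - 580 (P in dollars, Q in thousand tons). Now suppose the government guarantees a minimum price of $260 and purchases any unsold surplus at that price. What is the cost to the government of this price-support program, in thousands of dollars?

101400

Rearranging demand gives Qd = 2410 - 8P. Setting quantity demanded equal to quantity supplied, 2410 - 8P = 5P - 580, gives P* = 230 and Q* = 570.
Because the floor (260) lies above the market-clearing price, it is binding.
At P = 260: Qd = 2410 - 8·260 = 330 and Qs = 5·260 - 580 = 720.
Surplus = Qs - Qd = 390.
Government expenditure = surplus × support price = 390 × 260 = 101400.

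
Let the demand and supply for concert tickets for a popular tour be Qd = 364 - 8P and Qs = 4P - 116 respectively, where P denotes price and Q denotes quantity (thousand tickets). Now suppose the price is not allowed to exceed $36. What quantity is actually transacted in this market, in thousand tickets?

Setting quantity demanded equal to quantity supplied, 364 - 8P = 4P - 116, gives P* = 40 and Q* = 44.
Since 36 < 40, the ceiling is binding.
At P = 36: Qd = 364 - 8·36 = 76 and Qs = 4·36 - 116 = 28.
The quantity actually transacted is the short side, supply: 28.

28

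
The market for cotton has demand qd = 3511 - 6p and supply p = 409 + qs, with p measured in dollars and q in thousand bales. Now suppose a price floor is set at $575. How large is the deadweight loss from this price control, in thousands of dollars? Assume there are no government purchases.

4725

Rearranging supply gives qs = p - 409. Setting quantity demanded equal to quantity supplied, 3511 - 6p = p - 409, gives p* = 560 and q* = 151.
Since 575 > 560, the floor is binding.
At p = 575: qd = 3511 - 6·575 = 61 and qs = 575 - 409 = 166.
Quantity traded falls to 61. At q = 61 the demand price is (3511 - 61)/6 = 575 and the supply price is 409 + 61 = 470.
Deadweight loss = ½ · (575 - 470) · (151 - 61) = ½ · 105 · 90 = 4725.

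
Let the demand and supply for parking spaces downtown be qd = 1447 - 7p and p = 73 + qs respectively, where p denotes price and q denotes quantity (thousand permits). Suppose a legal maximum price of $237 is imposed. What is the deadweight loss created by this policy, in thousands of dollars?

Rearranging supply gives qs = p - 73. In a free market, 1447 - 7p = p - 73 gives the equilibrium p* = 190, q* = 117.
Since 237 is above p* = 190, the ceiling does not bind and the free-market outcome prevails.
Since the control does not bind, no trades are prevented and deadweight loss is zero.

0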